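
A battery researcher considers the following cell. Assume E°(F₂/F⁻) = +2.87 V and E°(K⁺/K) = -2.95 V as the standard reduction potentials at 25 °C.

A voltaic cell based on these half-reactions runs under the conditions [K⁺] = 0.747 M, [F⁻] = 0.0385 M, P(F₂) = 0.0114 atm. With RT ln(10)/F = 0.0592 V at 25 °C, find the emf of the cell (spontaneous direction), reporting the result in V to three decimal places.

+5.854 V

F₂/F⁻ is the cathode (higher E°), K⁺/K the anode: E°cell = +2.87 − (-2.95) = +5.82 V, n = 2.
Overall: F₂(g) + 2 K(s) → 2 F⁻(aq) + 2 K⁺(aq)
Q = [F⁻]^2·[K⁺]^2 / (P(F₂)); log Q = -1.139.
E = E° − (0.0592/n) log Q = +5.82 − (0.0592/2)(-1.139) = +5.854 V.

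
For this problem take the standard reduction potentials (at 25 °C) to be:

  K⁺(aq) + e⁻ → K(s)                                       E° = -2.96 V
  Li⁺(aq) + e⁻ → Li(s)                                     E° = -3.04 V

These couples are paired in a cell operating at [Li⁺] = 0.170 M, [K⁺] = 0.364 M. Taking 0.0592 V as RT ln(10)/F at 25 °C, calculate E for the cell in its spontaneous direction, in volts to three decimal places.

+0.100 V

K⁺/K is the cathode (higher E°), Li⁺/Li the anode: E°cell = -2.96 − (-3.04) = +0.08 V, n = 1.
Overall: K⁺(aq) + Li(s) → K(s) + Li⁺(aq)
Q = [Li⁺] / ([K⁺]); log Q = -0.331.
E = E° − (0.0592/n) log Q = +0.08 − (0.0592/1)(-0.331) = +0.100 V.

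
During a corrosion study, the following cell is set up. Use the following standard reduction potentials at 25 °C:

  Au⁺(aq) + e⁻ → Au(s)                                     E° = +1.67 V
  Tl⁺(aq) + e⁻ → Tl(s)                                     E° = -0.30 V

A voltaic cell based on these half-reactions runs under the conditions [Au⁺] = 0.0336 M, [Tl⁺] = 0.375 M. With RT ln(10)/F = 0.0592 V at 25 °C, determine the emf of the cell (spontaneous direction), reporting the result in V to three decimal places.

+1.908 V

Au⁺/Au is the cathode (higher E°), Tl⁺/Tl the anode: E°cell = +1.67 − (-0.30) = +1.97 V, n = 1.
Overall: Au⁺(aq) + Tl(s) → Au(s) + Tl⁺(aq)
Q = [Tl⁺] / ([Au⁺]); log Q = 1.048.
E = E° − (0.0592/n) log Q = +1.97 − (0.0592/1)(1.048) = +1.908 V.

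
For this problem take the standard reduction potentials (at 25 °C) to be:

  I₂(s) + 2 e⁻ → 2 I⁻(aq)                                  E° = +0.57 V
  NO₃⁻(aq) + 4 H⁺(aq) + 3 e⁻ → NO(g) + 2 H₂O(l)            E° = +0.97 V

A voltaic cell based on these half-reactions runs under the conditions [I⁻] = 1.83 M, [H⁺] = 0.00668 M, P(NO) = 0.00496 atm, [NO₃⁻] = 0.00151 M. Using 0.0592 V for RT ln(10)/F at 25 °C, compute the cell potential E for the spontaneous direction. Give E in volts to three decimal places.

+0.234 V

NO₃⁻/NO is the cathode (higher E°), I₂/I⁻ the anode: E°cell = +0.97 − (+0.57) = +0.40 V, n = 6.
Overall: 2 NO₃⁻(aq) + 8 H⁺(aq) + 6 I⁻(aq) → 2 NO(g) + 4 H₂O(l) + 3 I₂(s)
Q = P(NO)^2 / ([NO₃⁻]^2·[H⁺]^8·[I⁻]^6); log Q = 16.860.
E = E° − (0.0592/n) log Q = +0.40 − (0.0592/6)(16.860) = +0.234 V.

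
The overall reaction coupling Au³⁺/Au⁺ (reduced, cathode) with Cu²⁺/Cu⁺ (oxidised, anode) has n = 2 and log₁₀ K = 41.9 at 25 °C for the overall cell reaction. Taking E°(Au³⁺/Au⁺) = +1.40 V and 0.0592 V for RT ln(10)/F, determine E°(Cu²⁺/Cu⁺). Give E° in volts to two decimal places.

+0.16 V

E°cell = (0.0592/n)·log K = (0.0592/2)(41.9) = +1.240 V.
Since Au³⁺/Au⁺ is the cathode and Cu²⁺/Cu⁺ the anode, E°cell = E°(Au³⁺/Au⁺) − E°(Cu²⁺/Cu⁺).
So E°(Cu²⁺/Cu⁺) = E°(Au³⁺/Au⁺) − E°cell = (+1.40) − (+1.240) = +0.16 V.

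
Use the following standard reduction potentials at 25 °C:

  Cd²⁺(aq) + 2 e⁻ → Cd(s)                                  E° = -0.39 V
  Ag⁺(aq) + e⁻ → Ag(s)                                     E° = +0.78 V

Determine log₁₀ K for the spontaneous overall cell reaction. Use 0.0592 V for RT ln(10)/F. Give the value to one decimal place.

39.5

Cathode: Ag⁺/Ag; anode: Cd²⁺/Cd. E°cell = +1.17 V, n = 2.
log K = nE°cell / 0.0592 = (2)(+1.17) / 0.0592 = 39.5.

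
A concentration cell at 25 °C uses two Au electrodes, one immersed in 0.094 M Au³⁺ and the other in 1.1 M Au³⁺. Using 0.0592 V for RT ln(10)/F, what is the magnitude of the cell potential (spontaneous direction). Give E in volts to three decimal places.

For a concentration cell E°cell = 0. The 1.1 M side is the cathode (reduction is favoured where [Au³⁺] is higher).
With n = 3, E = −(0.0592/3) log([Au³⁺]ₐₙ/[Au³⁺]꜀ₐₜ) = −(0.0592/3) log(0.094/1.1) = −(0.0592/3)(-1.068) = +0.021 V.

+0.021 V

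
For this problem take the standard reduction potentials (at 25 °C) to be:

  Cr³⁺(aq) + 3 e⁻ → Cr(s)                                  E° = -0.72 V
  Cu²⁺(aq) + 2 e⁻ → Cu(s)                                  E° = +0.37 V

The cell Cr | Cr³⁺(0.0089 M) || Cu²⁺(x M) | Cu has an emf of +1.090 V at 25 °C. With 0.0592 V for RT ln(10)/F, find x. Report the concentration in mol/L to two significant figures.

Cu²⁺/Cu is the cathode, Cr³⁺/Cr the anode: E°cell = +1.09 V, n = 6.
Overall reaction: 3 Cu²⁺(aq) + 2 Cr(s) → 3 Cu(s) + 2 Cr³⁺(aq); Q = [Cr³⁺]^2/[Cu²⁺]^3.
From E = E° − (0.0592/n) log Q: log Q = (E° − E)·n/0.0592 = (+1.09 − (+1.090))·6/0.0592 = 0.0000.
So 3·log[Cu²⁺] = 2·log(0.0089) − log Q = -4.1012 − (0.0000) = -4.1012; log[Cu²⁺] = -4.1012 / 3 = -1.3671; [Cu²⁺] = 10^(-1.3671) ≈ 0.043 M.

0.043 M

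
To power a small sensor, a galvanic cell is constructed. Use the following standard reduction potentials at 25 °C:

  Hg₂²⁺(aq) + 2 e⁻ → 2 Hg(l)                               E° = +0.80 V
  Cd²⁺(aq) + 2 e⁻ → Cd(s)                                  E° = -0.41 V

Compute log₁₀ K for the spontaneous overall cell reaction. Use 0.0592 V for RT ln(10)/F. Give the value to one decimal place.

Cathode: Hg₂²⁺/Hg; anode: Cd²⁺/Cd. E°cell = +1.21 V, n = 2.
log K = nE°cell / 0.0592 = (2)(+1.21) / 0.0592 = 40.9.

40.9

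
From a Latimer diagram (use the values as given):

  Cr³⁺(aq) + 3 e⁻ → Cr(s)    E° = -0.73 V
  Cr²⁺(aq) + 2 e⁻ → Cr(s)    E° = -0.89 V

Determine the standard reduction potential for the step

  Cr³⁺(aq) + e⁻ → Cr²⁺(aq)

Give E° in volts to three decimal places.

-0.410 V

Sequential free energies add, so n₃E°₃ = n₁E°₁ + n₂E°₂.
With n₃ = 3, and the known step contributing 2×(-0.89) V, the unknown satisfies 1·E° = 3×(-0.73) − 2×(-0.89) = -0.410.
E° = -0.410 / 1 = -0.410 V.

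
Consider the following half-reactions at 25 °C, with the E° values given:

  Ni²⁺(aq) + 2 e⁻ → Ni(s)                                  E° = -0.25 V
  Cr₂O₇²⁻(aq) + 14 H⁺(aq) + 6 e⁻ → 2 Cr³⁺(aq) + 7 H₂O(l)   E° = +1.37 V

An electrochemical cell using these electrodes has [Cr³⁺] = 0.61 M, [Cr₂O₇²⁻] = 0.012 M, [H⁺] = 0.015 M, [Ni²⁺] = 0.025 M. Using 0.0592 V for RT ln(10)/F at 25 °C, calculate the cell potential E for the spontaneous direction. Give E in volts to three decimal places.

Cr₂O₇²⁻/Cr³⁺ is the cathode (higher E°), Ni²⁺/Ni the anode: E°cell = +1.37 − (-0.25) = +1.62 V, n = 6.
Overall: Cr₂O₇²⁻(aq) + 14 H⁺(aq) + 3 Ni(s) → 2 Cr³⁺(aq) + 7 H₂O(l) + 3 Ni²⁺(aq)
Q = [Cr³⁺]^2·[Ni²⁺]^3 / ([Cr₂O₇²⁻]·[H⁺]^14); log Q = 22.220.
E = E° − (0.0592/n) log Q = +1.62 − (0.0592/6)(22.220) = +1.401 V.

+1.401 V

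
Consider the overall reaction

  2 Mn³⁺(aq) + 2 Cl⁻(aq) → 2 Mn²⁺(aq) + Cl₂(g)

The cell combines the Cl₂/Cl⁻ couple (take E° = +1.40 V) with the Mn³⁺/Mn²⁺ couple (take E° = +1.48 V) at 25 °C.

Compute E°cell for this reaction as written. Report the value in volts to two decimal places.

The Mn³⁺/Mn²⁺ couple has the higher reduction potential, so it is the cathode; Cl₂/Cl⁻ is oxidised at the anode.
E°cell = E°(cathode) − E°(anode) = (+1.48) − (+1.40) = +0.08 V.
Since E°cell > 0, the reaction is spontaneous under standard conditions.

+0.08 V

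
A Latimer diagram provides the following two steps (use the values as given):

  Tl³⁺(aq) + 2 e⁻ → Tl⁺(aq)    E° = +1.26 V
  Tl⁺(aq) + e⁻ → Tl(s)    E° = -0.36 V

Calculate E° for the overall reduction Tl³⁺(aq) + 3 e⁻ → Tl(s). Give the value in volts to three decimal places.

+0.720 V

Adding the free-energy changes (−nFE°) of the two steps gives −n₃FE°₃ = −n₁FE°₁ − n₂FE°₂.
E°₃ = (2×+1.26 + 1×-0.36) / 3 = (+2.160) / 3 = +0.720 V.
Simply averaging or adding the two E° values would be wrong; the electron-weighted sum is required.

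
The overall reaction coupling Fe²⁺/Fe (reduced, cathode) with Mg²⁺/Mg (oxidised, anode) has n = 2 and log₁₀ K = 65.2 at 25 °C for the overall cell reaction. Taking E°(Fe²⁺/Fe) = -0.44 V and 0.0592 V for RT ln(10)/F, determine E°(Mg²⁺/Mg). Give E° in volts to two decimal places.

E°cell = (0.0592/n)·log K = (0.0592/2)(65.2) = +1.930 V.
Since Fe²⁺/Fe is the cathode and Mg²⁺/Mg the anode, E°cell = E°(Fe²⁺/Fe) − E°(Mg²⁺/Mg).
So E°(Mg²⁺/Mg) = E°(Fe²⁺/Fe) − E°cell = (-0.44) − (+1.930) = -2.37 V.

-2.37 V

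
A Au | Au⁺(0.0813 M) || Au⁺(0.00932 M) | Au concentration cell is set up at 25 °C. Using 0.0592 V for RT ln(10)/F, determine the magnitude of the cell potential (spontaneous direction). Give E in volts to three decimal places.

For a concentration cell E°cell = 0. The 0.0813 M side is the cathode (reduction is favoured where [Au⁺] is higher).
With n = 1, E = −(0.0592/1) log([Au⁺]ₐₙ/[Au⁺]꜀ₐₜ) = −(0.0592/1) log(0.00932/0.0813) = −(0.0592/1)(-0.941) = +0.056 V.

+0.056 V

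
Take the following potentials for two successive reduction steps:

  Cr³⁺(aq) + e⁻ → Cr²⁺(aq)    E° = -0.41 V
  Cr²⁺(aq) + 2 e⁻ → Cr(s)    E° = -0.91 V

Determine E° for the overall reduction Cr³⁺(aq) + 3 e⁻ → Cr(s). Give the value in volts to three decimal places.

Adding the free-energy changes (−nFE°) of the two steps gives −n₃FE°₃ = −n₁FE°₁ − n₂FE°₂.
E°₃ = (1×-0.41 + 2×-0.91) / 3 = (-2.230) / 3 = -0.743 V.
E° values themselves are not directly additive — weighting by electron count is essential.

-0.743 V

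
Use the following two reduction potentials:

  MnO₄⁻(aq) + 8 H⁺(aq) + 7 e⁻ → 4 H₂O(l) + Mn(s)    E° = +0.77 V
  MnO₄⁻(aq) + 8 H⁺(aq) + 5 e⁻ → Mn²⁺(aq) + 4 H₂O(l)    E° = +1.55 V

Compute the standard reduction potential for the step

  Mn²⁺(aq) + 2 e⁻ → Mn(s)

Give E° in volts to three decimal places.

Sequential free energies add, so n₃E°₃ = n₁E°₁ + n₂E°₂.
With n₃ = 7, and the known step contributing 5×(+1.55) V, the unknown satisfies 2·E° = 7×(+0.77) − 5×(+1.55) = -2.360.
E° = -2.360 / 2 = -1.180 V.

-1.180 V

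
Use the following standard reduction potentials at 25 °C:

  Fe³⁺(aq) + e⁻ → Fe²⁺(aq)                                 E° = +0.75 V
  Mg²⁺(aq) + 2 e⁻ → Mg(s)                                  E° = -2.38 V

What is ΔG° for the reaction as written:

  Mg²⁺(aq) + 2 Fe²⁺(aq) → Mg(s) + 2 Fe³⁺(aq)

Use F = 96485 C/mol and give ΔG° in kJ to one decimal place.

+604.0 kJ

As written, Mg²⁺/Mg is reduced (cathode) and Fe³⁺/Fe²⁺ is oxidised (anode), so E°cell = (-2.38) − (+0.75) = -3.13 V.
Balancing electrons gives n = 2.
ΔG° = −nFE° = −(2)(96485)(-3.13) = 603,996 J = +604.0 kJ.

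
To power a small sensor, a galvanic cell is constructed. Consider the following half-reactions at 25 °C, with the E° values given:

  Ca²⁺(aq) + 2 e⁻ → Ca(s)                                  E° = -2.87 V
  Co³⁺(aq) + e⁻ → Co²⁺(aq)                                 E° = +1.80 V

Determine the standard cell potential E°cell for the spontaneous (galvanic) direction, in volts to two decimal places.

The Co³⁺/Co²⁺ couple has the higher reduction potential, so it is the cathode; Ca²⁺/Ca is oxidised at the anode.
E°cell = E°(cathode) − E°(anode) = (+1.80) − (-2.87) = +4.67 V.
Since E°cell > 0, the reaction is spontaneous under standard conditions.

+4.67 V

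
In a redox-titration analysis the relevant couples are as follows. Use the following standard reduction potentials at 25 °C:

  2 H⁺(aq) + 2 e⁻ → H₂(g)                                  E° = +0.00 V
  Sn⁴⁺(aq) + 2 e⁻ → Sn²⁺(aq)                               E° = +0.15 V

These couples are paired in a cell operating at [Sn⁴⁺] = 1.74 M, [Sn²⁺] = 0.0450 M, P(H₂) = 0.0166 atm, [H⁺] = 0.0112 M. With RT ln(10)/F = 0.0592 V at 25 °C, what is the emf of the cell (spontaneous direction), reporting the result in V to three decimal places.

Sn⁴⁺/Sn²⁺ is the cathode (higher E°), H⁺/H₂ the anode: E°cell = +0.15 − (+0.00) = +0.15 V, n = 2.
Overall: Sn⁴⁺(aq) + H₂(g) → Sn²⁺(aq) + 2 H⁺(aq)
Q = [Sn²⁺]·[H⁺]^2 / ([Sn⁴⁺]·P(H₂)); log Q = -3.709.
E = E° − (0.0592/n) log Q = +0.15 − (0.0592/2)(-3.709) = +0.260 V.

+0.260 V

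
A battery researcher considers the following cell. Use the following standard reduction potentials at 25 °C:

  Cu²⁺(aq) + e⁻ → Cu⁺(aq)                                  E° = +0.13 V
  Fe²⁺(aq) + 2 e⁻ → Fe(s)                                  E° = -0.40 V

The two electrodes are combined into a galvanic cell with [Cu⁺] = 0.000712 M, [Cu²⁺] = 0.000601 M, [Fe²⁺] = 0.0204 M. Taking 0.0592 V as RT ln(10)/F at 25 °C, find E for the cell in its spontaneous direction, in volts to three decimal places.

+0.576 V

Cu²⁺/Cu⁺ is the cathode (higher E°), Fe²⁺/Fe the anode: E°cell = +0.13 − (-0.40) = +0.53 V, n = 2.
Overall: 2 Cu²⁺(aq) + Fe(s) → 2 Cu⁺(aq) + Fe²⁺(aq)
Q = [Cu⁺]^2·[Fe²⁺] / ([Cu²⁺]^2); log Q = -1.543.
E = E° − (0.0592/n) log Q = +0.53 − (0.0592/2)(-1.543) = +0.576 V.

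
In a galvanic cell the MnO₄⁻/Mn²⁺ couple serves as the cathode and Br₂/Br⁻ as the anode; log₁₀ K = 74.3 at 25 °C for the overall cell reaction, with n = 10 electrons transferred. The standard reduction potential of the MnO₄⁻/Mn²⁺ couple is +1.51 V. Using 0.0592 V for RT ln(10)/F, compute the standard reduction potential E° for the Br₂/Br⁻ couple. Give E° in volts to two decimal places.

+1.07 V

E°cell = (0.0592/n)·log K = (0.0592/10)(74.3) = +0.440 V.
Since MnO₄⁻/Mn²⁺ is the cathode and Br₂/Br⁻ the anode, E°cell = E°(MnO₄⁻/Mn²⁺) − E°(Br₂/Br⁻).
So E°(Br₂/Br⁻) = E°(MnO₄⁻/Mn²⁺) − E°cell = (+1.51) − (+0.440) = +1.07 V.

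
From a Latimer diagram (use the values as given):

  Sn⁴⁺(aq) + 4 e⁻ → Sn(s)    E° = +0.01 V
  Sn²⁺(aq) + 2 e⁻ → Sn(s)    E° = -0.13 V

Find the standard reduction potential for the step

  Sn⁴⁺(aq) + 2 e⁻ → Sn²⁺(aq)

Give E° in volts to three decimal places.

Sequential free energies add, so n₃E°₃ = n₁E°₁ + n₂E°₂.
With n₃ = 4, and the known step contributing 2×(-0.13) V, the unknown satisfies 2·E° = 4×(+0.01) − 2×(-0.13) = +0.300.
E° = +0.300 / 2 = +0.150 V.

+0.150 V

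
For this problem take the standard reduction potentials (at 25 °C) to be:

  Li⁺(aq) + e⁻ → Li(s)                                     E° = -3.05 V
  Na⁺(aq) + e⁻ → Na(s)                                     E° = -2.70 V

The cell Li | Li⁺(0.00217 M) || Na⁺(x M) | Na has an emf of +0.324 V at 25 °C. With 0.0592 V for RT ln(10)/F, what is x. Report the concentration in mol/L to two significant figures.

Na⁺/Na is the cathode, Li⁺/Li the anode: E°cell = +0.35 V, n = 1.
Overall reaction: Na⁺(aq) + Li(s) → Na(s) + Li⁺(aq); Q = [Li⁺]^1/[Na⁺]^1.
From E = E° − (0.0592/n) log Q: log Q = (E° − E)·n/0.0592 = (+0.35 − (+0.324))·1/0.0592 = 0.4392.
So 1·log[Na⁺] = 1·log(0.00217) − log Q = -2.6635 − (0.4392) = -3.1027; [Na⁺] = 10^(-3.1027) ≈ 0.00079 M.

0.00079 M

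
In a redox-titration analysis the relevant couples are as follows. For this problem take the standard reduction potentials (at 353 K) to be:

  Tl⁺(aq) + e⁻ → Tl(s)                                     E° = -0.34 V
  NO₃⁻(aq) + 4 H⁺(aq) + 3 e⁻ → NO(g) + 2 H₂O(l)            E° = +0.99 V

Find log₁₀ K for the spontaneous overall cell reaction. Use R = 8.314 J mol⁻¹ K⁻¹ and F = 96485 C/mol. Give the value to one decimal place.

57.0

Cathode: NO₃⁻/NO; anode: Tl⁺/Tl. E°cell = (+0.99) − (-0.34) = +1.33 V, with n = 3.
ΔG° = −nFE° = −RT ln K, so ln K = nFE°/(RT) = (3)(96485)(+1.33) / ((8.314)(353)) = 131.174.
log₁₀ K = 131.174 / ln 10 = 57.0.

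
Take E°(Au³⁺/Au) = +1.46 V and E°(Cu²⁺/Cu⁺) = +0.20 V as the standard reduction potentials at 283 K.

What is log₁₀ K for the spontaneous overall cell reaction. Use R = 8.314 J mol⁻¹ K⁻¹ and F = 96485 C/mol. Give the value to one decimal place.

Cathode: Au³⁺/Au; anode: Cu²⁺/Cu⁺. E°cell = (+1.46) − (+0.20) = +1.26 V, with n = 3.
ΔG° = −nFE° = −RT ln K, so ln K = nFE°/(RT) = (3)(96485)(+1.26) / ((8.314)(283)) = 155.008.
log₁₀ K = 155.008 / ln 10 = 67.3.

67.3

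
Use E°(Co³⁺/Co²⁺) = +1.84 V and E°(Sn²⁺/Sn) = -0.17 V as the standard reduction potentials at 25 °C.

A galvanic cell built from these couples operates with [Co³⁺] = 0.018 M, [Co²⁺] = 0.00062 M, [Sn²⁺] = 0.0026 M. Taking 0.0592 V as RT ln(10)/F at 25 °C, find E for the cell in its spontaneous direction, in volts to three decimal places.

+2.173 V

Co³⁺/Co²⁺ is the cathode (higher E°), Sn²⁺/Sn the anode: E°cell = +1.84 − (-0.17) = +2.01 V, n = 2.
Overall: 2 Co³⁺(aq) + Sn(s) → 2 Co²⁺(aq) + Sn²⁺(aq)
Q = [Co²⁺]^2·[Sn²⁺] / ([Co³⁺]^2); log Q = -5.511.
E = E° − (0.0592/n) log Q = +2.01 − (0.0592/2)(-5.511) = +2.173 V.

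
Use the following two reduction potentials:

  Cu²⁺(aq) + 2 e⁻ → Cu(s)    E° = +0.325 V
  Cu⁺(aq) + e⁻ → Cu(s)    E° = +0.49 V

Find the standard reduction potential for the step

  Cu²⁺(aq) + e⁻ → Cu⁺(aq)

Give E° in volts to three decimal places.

Sequential free energies add, so n₃E°₃ = n₁E°₁ + n₂E°₂.
With n₃ = 2, and the known step contributing 1×(+0.49) V, the unknown satisfies 1·E° = 2×(+0.325) − 1×(+0.49) = +0.160.
E° = +0.160 / 1 = +0.160 V.

+0.160 V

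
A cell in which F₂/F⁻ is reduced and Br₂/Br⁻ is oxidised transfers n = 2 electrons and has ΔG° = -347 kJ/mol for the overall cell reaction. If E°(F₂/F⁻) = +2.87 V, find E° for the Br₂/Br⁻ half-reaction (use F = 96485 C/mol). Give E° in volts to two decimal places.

E°cell = −ΔG°/(nF) = −(-347×10³)/((2)(96485)) = +1.798 V.
Since F₂/F⁻ is the cathode and Br₂/Br⁻ the anode, E°cell = E°(F₂/F⁻) − E°(Br₂/Br⁻).
So E°(Br₂/Br⁻) = E°(F₂/F⁻) − E°cell = (+2.87) − (+1.798) = +1.07 V.

+1.07 V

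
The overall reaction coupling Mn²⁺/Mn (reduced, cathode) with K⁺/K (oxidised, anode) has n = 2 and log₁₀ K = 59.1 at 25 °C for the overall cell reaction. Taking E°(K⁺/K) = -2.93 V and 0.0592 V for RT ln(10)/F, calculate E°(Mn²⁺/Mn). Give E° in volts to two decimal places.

-1.18 V

E°cell = (0.0592/n)·log K = (0.0592/2)(59.1) = +1.749 V.
Since Mn²⁺/Mn is the cathode and K⁺/K the anode, E°cell = E°(Mn²⁺/Mn) − E°(K⁺/K).
So E°(Mn²⁺/Mn) = E°cell + E°(K⁺/K) = +1.749 + (-2.93) = -1.18 V.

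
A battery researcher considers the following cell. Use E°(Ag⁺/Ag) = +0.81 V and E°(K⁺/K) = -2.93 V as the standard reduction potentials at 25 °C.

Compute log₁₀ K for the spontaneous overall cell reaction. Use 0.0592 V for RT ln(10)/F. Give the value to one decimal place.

63.2

Cathode: Ag⁺/Ag; anode: K⁺/K. E°cell = +3.74 V, n = 1.
log K = nE°cell / 0.0592 = (1)(+3.74) / 0.0592 = 63.2.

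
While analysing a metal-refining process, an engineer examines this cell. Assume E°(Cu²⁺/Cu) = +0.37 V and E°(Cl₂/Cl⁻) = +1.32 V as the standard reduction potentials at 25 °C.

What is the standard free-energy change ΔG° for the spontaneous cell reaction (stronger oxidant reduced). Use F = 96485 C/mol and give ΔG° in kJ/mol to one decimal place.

Cl₂/Cl⁻ (E° = +1.32 V) is the cathode; Cu²⁺/Cu (E° = +0.37 V) is the anode, so E°cell = +0.95 V.
Balancing electrons gives n = 2 (lcm of 2 and 2).
ΔG° = −nFE° = −(2)(96485)(+0.95) = -183,322 J = -183.3 kJ/mol.

-183.3 kJ/mol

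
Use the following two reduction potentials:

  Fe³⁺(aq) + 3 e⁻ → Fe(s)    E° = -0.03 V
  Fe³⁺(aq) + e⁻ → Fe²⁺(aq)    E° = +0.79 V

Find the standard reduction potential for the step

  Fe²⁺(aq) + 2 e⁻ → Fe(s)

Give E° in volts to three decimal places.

-0.440 V

Sequential free energies add, so n₃E°₃ = n₁E°₁ + n₂E°₂.
With n₃ = 3, and the known step contributing 1×(+0.79) V, the unknown satisfies 2·E° = 3×(-0.03) − 1×(+0.79) = -0.880.
E° = -0.880 / 2 = -0.440 V.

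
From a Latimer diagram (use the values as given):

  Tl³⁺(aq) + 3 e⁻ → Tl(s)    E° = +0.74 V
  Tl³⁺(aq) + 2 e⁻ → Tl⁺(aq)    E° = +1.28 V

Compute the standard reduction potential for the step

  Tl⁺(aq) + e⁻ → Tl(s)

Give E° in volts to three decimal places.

-0.340 V

Sequential free energies add, so n₃E°₃ = n₁E°₁ + n₂E°₂.
With n₃ = 3, and the known step contributing 2×(+1.28) V, the unknown satisfies 1·E° = 3×(+0.74) − 2×(+1.28) = -0.340.
E° = -0.340 / 1 = -0.340 V.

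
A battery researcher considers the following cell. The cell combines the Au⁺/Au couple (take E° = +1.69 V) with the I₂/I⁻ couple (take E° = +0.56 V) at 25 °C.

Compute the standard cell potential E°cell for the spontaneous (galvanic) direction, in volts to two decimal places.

+1.13 V

The Au⁺/Au couple has the higher reduction potential, so it is the cathode; I₂/I⁻ is oxidised at the anode.
E°cell = E°(cathode) − E°(anode) = (+1.69) − (+0.56) = +1.13 V.
Since E°cell > 0, the reaction is spontaneous under standard conditions.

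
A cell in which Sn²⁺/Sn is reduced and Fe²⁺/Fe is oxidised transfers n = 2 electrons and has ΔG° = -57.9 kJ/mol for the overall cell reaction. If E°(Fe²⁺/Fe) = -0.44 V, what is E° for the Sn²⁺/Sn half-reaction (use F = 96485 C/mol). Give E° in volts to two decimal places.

E°cell = −ΔG°/(nF) = −(-57.9×10³)/((2)(96485)) = +0.300 V.
Since Sn²⁺/Sn is the cathode and Fe²⁺/Fe the anode, E°cell = E°(Sn²⁺/Sn) − E°(Fe²⁺/Fe).
So E°(Sn²⁺/Sn) = E°cell + E°(Fe²⁺/Fe) = +0.300 + (-0.44) = -0.14 V.

-0.14 V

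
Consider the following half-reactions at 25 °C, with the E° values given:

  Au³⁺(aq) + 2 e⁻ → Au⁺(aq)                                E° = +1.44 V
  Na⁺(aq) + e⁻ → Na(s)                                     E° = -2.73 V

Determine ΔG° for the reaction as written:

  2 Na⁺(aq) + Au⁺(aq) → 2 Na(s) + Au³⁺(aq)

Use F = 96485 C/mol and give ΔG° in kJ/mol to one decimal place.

+804.7 kJ/mol

As written, Na⁺/Na is reduced (cathode) and Au³⁺/Au⁺ is oxidised (anode), so E°cell = (-2.73) − (+1.44) = -4.17 V.
Balancing electrons gives n = 2.
ΔG° = −nFE° = −(2)(96485)(-4.17) = 804,685 J = +804.7 kJ/mol.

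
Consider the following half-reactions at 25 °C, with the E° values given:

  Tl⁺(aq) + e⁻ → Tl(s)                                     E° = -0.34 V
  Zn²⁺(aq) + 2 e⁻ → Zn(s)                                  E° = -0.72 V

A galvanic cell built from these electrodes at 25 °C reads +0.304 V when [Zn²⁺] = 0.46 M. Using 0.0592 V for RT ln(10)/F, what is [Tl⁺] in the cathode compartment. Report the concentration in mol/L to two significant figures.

0.035 M

Tl⁺/Tl is the cathode, Zn²⁺/Zn the anode: E°cell = +0.38 V, n = 2.
Overall reaction: 2 Tl⁺(aq) + Zn(s) → 2 Tl(s) + Zn²⁺(aq); Q = [Zn²⁺]^1/[Tl⁺]^2.
From E = E° − (0.0592/n) log Q: log Q = (E° − E)·n/0.0592 = (+0.38 − (+0.304))·2/0.0592 = 2.5676.
So 2·log[Tl⁺] = 1·log(0.46) − log Q = -0.3372 − (2.5676) = -2.9048; log[Tl⁺] = -2.9048 / 2 = -1.4524; [Tl⁺] = 10^(-1.4524) ≈ 0.035 M.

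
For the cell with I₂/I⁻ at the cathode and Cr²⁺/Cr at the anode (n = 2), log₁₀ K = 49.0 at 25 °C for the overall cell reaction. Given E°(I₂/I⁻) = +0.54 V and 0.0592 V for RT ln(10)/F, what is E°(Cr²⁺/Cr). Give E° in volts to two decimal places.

E°cell = (0.0592/n)·log K = (0.0592/2)(49.0) = +1.450 V.
Since I₂/I⁻ is the cathode and Cr²⁺/Cr the anode, E°cell = E°(I₂/I⁻) − E°(Cr²⁺/Cr).
So E°(Cr²⁺/Cr) = E°(I₂/I⁻) − E°cell = (+0.54) − (+1.450) = -0.91 V.

-0.91 V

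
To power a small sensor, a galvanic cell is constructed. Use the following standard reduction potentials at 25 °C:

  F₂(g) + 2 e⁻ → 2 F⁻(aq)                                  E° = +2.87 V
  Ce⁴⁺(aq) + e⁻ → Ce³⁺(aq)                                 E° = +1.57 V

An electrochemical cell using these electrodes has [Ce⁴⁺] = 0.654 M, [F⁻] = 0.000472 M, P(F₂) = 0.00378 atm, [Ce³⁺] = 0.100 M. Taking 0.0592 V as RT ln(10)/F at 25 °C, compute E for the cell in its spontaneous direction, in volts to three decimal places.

F₂/F⁻ is the cathode (higher E°), Ce⁴⁺/Ce³⁺ the anode: E°cell = +2.87 − (+1.57) = +1.30 V, n = 2.
Overall: F₂(g) + 2 Ce³⁺(aq) → 2 F⁻(aq) + 2 Ce⁴⁺(aq)
Q = [F⁻]^2·[Ce⁴⁺]^2 / (P(F₂)·[Ce³⁺]^2); log Q = -2.598.
E = E° − (0.0592/n) log Q = +1.30 − (0.0592/2)(-2.598) = +1.377 V.

+1.377 V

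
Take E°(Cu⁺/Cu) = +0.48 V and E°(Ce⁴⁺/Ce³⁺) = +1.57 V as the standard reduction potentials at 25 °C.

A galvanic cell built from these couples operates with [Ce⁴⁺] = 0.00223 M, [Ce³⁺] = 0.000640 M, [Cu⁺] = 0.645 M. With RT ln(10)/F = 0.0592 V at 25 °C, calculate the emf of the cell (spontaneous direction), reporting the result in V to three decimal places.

+1.133 V

Ce⁴⁺/Ce³⁺ is the cathode (higher E°), Cu⁺/Cu the anode: E°cell = +1.57 − (+0.48) = +1.09 V, n = 1.
Overall: Ce⁴⁺(aq) + Cu(s) → Ce³⁺(aq) + Cu⁺(aq)
Q = [Ce³⁺]·[Cu⁺] / ([Ce⁴⁺]); log Q = -0.733.
E = E° − (0.0592/n) log Q = +1.09 − (0.0592/1)(-0.733) = +1.133 V.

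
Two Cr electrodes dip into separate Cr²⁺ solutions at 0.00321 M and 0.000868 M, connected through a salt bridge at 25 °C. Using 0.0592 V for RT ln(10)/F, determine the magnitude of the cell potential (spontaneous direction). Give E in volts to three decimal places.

+0.017 V

For a concentration cell E°cell = 0. The 0.00321 M side is the cathode (reduction is favoured where [Cr²⁺] is higher).
With n = 2, E = −(0.0592/2) log([Cr²⁺]ₐₙ/[Cr²⁺]꜀ₐₜ) = −(0.0592/2) log(0.000868/0.00321) = −(0.0592/2)(-0.568) = +0.017 V.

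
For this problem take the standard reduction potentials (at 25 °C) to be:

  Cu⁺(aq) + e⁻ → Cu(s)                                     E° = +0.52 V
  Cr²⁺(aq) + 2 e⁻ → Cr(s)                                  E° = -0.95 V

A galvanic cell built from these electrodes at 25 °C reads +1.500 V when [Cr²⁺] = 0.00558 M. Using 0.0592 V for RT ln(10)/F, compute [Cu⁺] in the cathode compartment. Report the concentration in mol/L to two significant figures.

Cu⁺/Cu is the cathode, Cr²⁺/Cr the anode: E°cell = +1.47 V, n = 2.
Overall reaction: 2 Cu⁺(aq) + Cr(s) → 2 Cu(s) + Cr²⁺(aq); Q = [Cr²⁺]^1/[Cu⁺]^2.
From E = E° − (0.0592/n) log Q: log Q = (E° − E)·n/0.0592 = (+1.47 − (+1.500))·2/0.0592 = -1.0135.
So 2·log[Cu⁺] = 1·log(0.00558) − log Q = -2.2534 − (-1.0135) = -1.2399; log[Cu⁺] = -1.2399 / 2 = -0.6200; [Cu⁺] = 10^(-0.6200) ≈ 0.24 M.

0.24 M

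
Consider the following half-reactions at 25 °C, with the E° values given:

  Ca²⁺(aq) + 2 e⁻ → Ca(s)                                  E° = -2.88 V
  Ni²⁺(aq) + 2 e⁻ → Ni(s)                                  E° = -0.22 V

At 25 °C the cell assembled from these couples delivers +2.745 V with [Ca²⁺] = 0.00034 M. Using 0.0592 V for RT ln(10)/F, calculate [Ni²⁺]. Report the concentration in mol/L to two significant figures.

0.25 M

Ni²⁺/Ni is the cathode, Ca²⁺/Ca the anode: E°cell = +2.66 V, n = 2.
Overall reaction: Ni²⁺(aq) + Ca(s) → Ni(s) + Ca²⁺(aq); Q = [Ca²⁺]^1/[Ni²⁺]^1.
From E = E° − (0.0592/n) log Q: log Q = (E° − E)·n/0.0592 = (+2.66 − (+2.745))·2/0.0592 = -2.8716.
So 1·log[Ni²⁺] = 1·log(0.00034) − log Q = -3.4685 − (-2.8716) = -0.5969; [Ni²⁺] = 10^(-0.5969) ≈ 0.25 M.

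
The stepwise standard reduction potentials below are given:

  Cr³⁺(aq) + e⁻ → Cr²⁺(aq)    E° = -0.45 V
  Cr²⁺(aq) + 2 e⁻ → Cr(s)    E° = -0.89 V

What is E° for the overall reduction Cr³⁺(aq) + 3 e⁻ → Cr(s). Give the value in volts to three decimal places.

Adding the free-energy changes (−nFE°) of the two steps gives −n₃FE°₃ = −n₁FE°₁ − n₂FE°₂.
E°₃ = (1×-0.45 + 2×-0.89) / 3 = (-2.230) / 3 = -0.743 V.

-0.743 V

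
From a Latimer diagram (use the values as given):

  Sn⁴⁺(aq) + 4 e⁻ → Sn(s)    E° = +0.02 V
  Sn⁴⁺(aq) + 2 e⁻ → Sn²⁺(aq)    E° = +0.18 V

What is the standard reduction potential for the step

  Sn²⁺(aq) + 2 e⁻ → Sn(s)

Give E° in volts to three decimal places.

Sequential free energies add, so n₃E°₃ = n₁E°₁ + n₂E°₂.
With n₃ = 4, and the known step contributing 2×(+0.18) V, the unknown satisfies 2·E° = 4×(+0.02) − 2×(+0.18) = -0.280.
E° = -0.280 / 2 = -0.140 V.

-0.140 V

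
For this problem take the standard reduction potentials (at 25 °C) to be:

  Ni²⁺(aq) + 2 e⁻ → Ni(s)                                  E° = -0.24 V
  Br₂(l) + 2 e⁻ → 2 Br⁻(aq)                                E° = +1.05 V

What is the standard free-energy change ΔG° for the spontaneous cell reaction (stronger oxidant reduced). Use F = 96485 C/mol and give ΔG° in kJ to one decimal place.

Br₂/Br⁻ (E° = +1.05 V) is the cathode; Ni²⁺/Ni (E° = -0.24 V) is the anode, so E°cell = +1.29 V.
Balancing electrons gives n = 2 (lcm of 2 and 2).
ΔG° = −nFE° = −(2)(96485)(+1.29) = -248,931 J = -248.9 kJ.

-248.9 kJ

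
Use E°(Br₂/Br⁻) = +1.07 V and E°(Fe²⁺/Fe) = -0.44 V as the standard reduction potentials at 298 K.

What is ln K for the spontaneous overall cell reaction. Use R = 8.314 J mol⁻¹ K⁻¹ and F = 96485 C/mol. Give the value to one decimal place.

117.6

Cathode: Br₂/Br⁻; anode: Fe²⁺/Fe. E°cell = (+1.07) − (-0.44) = +1.51 V, with n = 2.
ΔG° = −nFE° = −RT ln K, so ln K = nFE°/(RT) = (2)(96485)(+1.51) / ((8.314)(298)) = 117.609.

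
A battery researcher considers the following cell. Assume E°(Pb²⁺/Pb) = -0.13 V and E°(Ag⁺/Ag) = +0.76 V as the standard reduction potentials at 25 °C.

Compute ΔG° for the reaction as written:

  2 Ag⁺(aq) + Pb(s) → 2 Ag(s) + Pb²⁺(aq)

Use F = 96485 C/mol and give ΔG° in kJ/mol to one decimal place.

As written, Ag⁺/Ag is reduced (cathode) and Pb²⁺/Pb is oxidised (anode), so E°cell = (+0.76) − (-0.13) = +0.89 V.
Balancing electrons gives n = 2.
ΔG° = −nFE° = −(2)(96485)(+0.89) = -171,743 J = -171.7 kJ/mol.

-171.7 kJ/mol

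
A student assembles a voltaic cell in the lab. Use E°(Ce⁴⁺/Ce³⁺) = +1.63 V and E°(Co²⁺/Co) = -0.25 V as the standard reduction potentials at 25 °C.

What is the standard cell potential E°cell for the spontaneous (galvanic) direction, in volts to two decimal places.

+1.88 V

The Ce⁴⁺/Ce³⁺ couple has the higher reduction potential, so it is the cathode; Co²⁺/Co is oxidised at the anode.
E°cell = E°(cathode) − E°(anode) = (+1.63) − (-0.25) = +1.88 V.
Since E°cell > 0, the reaction is spontaneous under standard conditions.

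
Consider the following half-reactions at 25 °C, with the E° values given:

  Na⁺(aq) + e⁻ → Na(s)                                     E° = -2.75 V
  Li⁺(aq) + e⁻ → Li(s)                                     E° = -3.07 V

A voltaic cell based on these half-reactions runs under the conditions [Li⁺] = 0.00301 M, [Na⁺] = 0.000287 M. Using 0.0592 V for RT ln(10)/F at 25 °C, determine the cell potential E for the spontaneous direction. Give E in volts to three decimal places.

Na⁺/Na is the cathode (higher E°), Li⁺/Li the anode: E°cell = -2.75 − (-3.07) = +0.32 V, n = 1.
Overall: Na⁺(aq) + Li(s) → Na(s) + Li⁺(aq)
Q = [Li⁺] / ([Na⁺]); log Q = 1.021.
E = E° − (0.0592/n) log Q = +0.32 − (0.0592/1)(1.021) = +0.260 V.

+0.260 V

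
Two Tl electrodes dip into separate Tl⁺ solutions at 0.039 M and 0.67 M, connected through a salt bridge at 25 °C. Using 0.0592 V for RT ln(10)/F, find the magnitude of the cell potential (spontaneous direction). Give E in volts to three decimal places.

For a concentration cell E°cell = 0. The 0.67 M side is the cathode (reduction is favoured where [Tl⁺] is higher).
With n = 1, E = −(0.0592/1) log([Tl⁺]ₐₙ/[Tl⁺]꜀ₐₜ) = −(0.0592/1) log(0.039/0.67) = −(0.0592/1)(-1.235) = +0.073 V.

+0.073 V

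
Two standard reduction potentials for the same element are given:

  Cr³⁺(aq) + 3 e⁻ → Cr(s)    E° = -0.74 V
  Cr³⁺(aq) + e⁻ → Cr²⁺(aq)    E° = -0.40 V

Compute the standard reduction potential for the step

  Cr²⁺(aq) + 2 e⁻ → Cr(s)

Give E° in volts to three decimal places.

-0.910 V

Sequential free energies add, so n₃E°₃ = n₁E°₁ + n₂E°₂.
With n₃ = 3, and the known step contributing 1×(-0.40) V, the unknown satisfies 2·E° = 3×(-0.74) − 1×(-0.40) = -1.820.
E° = -1.820 / 2 = -0.910 V.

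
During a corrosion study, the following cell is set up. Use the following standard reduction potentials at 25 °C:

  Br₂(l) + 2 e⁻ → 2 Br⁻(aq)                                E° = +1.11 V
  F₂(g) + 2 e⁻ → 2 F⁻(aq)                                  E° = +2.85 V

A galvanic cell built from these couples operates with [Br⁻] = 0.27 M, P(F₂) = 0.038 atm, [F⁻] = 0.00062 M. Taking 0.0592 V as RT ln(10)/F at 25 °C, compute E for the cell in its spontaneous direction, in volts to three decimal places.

+1.854 V

F₂/F⁻ is the cathode (higher E°), Br₂/Br⁻ the anode: E°cell = +2.85 − (+1.11) = +1.74 V, n = 2.
Overall: F₂(g) + 2 Br⁻(aq) → 2 F⁻(aq) + Br₂(l)
Q = [F⁻]^2 / (P(F₂)·[Br⁻]^2); log Q = -3.858.
E = E° − (0.0592/n) log Q = +1.74 − (0.0592/2)(-3.858) = +1.854 V.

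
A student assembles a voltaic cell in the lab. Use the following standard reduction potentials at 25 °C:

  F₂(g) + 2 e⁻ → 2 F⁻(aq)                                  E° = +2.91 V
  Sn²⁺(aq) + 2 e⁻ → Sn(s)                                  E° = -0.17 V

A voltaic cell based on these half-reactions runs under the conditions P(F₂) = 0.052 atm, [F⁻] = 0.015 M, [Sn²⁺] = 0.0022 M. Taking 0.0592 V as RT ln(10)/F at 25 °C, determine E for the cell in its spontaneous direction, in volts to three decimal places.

+3.229 V

F₂/F⁻ is the cathode (higher E°), Sn²⁺/Sn the anode: E°cell = +2.91 − (-0.17) = +3.08 V, n = 2.
Overall: F₂(g) + Sn(s) → 2 F⁻(aq) + Sn²⁺(aq)
Q = [F⁻]^2·[Sn²⁺] / (P(F₂)); log Q = -5.021.
E = E° − (0.0592/n) log Q = +3.08 − (0.0592/2)(-5.021) = +3.229 V.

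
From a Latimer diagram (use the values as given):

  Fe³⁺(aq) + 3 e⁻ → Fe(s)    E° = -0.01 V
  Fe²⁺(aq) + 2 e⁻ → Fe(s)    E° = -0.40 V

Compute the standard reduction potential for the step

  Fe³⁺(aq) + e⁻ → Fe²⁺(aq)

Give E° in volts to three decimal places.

+0.770 V

Sequential free energies add, so n₃E°₃ = n₁E°₁ + n₂E°₂.
With n₃ = 3, and the known step contributing 2×(-0.40) V, the unknown satisfies 1·E° = 3×(-0.01) − 2×(-0.40) = +0.770.
E° = +0.770 / 1 = +0.770 V.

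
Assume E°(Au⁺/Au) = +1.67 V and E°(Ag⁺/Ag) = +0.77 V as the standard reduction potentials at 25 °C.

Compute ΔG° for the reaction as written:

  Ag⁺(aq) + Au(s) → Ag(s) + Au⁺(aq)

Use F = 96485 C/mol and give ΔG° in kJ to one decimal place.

As written, Ag⁺/Ag is reduced (cathode) and Au⁺/Au is oxidised (anode), so E°cell = (+0.77) − (+1.67) = -0.90 V.
Balancing electrons gives n = 1.
ΔG° = −nFE° = −(1)(96485)(-0.90) = 86,836 J = +86.8 kJ.

+86.8 kJ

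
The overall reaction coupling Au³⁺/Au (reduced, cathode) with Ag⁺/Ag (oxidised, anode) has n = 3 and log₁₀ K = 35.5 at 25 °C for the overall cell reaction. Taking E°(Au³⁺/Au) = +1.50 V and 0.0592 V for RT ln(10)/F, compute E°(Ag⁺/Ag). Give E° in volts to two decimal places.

+0.80 V

E°cell = (0.0592/n)·log K = (0.0592/3)(35.5) = +0.701 V.
Since Au³⁺/Au is the cathode and Ag⁺/Ag the anode, E°cell = E°(Au³⁺/Au) − E°(Ag⁺/Ag).
So E°(Ag⁺/Ag) = E°(Au³⁺/Au) − E°cell = (+1.50) − (+0.701) = +0.80 V.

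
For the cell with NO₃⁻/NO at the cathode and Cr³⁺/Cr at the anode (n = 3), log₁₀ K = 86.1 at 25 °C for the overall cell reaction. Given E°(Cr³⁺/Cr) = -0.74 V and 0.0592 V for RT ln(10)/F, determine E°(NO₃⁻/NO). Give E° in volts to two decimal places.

+0.96 V

E°cell = (0.0592/n)·log K = (0.0592/3)(86.1) = +1.699 V.
Since NO₃⁻/NO is the cathode and Cr³⁺/Cr the anode, E°cell = E°(NO₃⁻/NO) − E°(Cr³⁺/Cr).
So E°(NO₃⁻/NO) = E°cell + E°(Cr³⁺/Cr) = +1.699 + (-0.74) = +0.96 V.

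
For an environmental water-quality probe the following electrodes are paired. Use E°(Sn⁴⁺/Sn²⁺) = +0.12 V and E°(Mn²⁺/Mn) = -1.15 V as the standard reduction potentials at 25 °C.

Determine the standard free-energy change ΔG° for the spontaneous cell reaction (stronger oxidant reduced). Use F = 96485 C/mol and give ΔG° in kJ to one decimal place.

-245.1 kJ

Sn⁴⁺/Sn²⁺ (E° = +0.12 V) is the cathode; Mn²⁺/Mn (E° = -1.15 V) is the anode, so E°cell = +1.27 V.
Balancing electrons gives n = 2 (lcm of 2 and 2).
ΔG° = −nFE° = −(2)(96485)(+1.27) = -245,072 J = -245.1 kJ.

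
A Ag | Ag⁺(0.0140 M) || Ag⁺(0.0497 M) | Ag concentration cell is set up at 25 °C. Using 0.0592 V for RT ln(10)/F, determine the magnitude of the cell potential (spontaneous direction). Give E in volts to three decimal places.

For a concentration cell E°cell = 0. The 0.0497 M side is the cathode (reduction is favoured where [Ag⁺] is higher).
With n = 1, E = −(0.0592/1) log([Ag⁺]ₐₙ/[Ag⁺]꜀ₐₜ) = −(0.0592/1) log(0.014/0.0497) = −(0.0592/1)(-0.550) = +0.033 V.

+0.033 V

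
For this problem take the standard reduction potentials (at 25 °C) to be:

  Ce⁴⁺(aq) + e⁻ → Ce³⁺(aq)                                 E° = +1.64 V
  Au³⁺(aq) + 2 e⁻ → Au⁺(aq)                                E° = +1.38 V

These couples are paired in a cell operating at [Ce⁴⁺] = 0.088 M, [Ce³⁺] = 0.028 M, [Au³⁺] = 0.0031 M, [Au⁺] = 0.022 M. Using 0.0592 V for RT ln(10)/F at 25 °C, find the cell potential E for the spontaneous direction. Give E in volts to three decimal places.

Ce⁴⁺/Ce³⁺ is the cathode (higher E°), Au³⁺/Au⁺ the anode: E°cell = +1.64 − (+1.38) = +0.26 V, n = 2.
Overall: 2 Ce⁴⁺(aq) + Au⁺(aq) → 2 Ce³⁺(aq) + Au³⁺(aq)
Q = [Ce³⁺]^2·[Au³⁺] / ([Ce⁴⁺]^2·[Au⁺]); log Q = -1.846.
E = E° − (0.0592/n) log Q = +0.26 − (0.0592/2)(-1.846) = +0.315 V.

+0.315 V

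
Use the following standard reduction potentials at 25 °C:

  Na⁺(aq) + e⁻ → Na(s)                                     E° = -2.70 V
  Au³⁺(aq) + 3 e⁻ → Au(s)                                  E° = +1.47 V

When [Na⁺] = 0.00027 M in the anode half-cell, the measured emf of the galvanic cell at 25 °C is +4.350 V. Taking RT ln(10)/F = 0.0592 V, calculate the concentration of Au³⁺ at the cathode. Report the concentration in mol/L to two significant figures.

Au³⁺/Au is the cathode, Na⁺/Na the anode: E°cell = +4.17 V, n = 3.
Overall reaction: Au³⁺(aq) + 3 Na(s) → Au(s) + 3 Na⁺(aq); Q = [Na⁺]^3/[Au³⁺]^1.
From E = E° − (0.0592/n) log Q: log Q = (E° − E)·n/0.0592 = (+4.17 − (+4.350))·3/0.0592 = -9.1216.
So 1·log[Au³⁺] = 3·log(0.00027) − log Q = -10.7059 − (-9.1216) = -1.5843; [Au³⁺] = 10^(-1.5843) ≈ 0.026 M.

0.026 M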